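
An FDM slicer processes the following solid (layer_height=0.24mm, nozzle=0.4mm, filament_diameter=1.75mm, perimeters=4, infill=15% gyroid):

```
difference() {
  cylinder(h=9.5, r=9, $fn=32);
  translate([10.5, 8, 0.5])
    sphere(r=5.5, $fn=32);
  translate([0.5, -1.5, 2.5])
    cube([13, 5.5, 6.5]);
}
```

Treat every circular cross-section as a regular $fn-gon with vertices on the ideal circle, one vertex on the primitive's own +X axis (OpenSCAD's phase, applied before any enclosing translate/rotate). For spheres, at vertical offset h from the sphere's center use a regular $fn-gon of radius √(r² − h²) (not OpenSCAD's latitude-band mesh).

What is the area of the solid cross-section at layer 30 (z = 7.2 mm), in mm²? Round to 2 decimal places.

At z = 7.2 mm: the r=9 cylinder gives a regular 32-gon of circumradius 9 (constant along its height) (area = (32/2)·9.000²·sin(360°/32) = 252.84 mm²); the sphere at (10.5, 8) is absent (|z−center|=6.700 > r=5.5); the cube at (0.5, -1.5) (footprint 13×5.5) is included at this height (area 71.50 mm²); Subtracting the remaining from the first: starting from the r=9 cylinder (252.84 mm²), the 13×5.5 cube at (0.5, -1.5) partially overlaps it — only the 45.30 mm² overlap (of its 71.50 mm²) is removed, clipping the outline — area = 207.54 mm². Overall, the cross-section is a single solid region. Net area = 207.54 mm².

207.54 mm²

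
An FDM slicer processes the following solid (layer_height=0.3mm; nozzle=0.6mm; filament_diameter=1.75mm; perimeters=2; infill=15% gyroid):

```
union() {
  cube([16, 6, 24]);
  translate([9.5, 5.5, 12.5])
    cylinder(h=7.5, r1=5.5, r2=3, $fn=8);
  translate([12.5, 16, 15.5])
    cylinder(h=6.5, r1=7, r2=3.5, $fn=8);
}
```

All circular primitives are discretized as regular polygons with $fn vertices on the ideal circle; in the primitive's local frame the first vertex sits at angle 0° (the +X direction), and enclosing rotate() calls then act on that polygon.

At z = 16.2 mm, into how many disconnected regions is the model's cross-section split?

At z = 16.2 mm: the 16×6 cube contributes its full rectangle; the cone at (9.5, 5.5) contributes a regular 8-gon of circumradius 4.267 (interpolated between r1=5.5 and r2=3 at t=0.493); the cone at (12.5, 16) contributes a regular 8-gon of circumradius 6.623 (interpolated between r1=7 and r2=3.5 at t=0.108); Taking the union: the regions partially overlap (shared area 29.91 mm²), so overlapping operands fuse into one piece — 2 connected regions. The result has 2 disconnected regions.

2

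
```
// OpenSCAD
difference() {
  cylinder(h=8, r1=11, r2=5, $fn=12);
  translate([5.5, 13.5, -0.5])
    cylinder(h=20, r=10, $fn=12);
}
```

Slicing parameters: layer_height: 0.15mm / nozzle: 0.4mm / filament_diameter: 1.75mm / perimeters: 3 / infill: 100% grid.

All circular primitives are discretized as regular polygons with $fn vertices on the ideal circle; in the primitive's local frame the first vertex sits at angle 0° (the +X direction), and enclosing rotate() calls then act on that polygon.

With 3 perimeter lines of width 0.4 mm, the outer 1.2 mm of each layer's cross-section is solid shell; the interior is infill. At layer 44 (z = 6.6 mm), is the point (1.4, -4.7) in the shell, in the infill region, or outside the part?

shell

At z = 6.6 mm: the cone: at t=0.825 of its height the radius interpolates to r₁+(r₂−r₁)t = 6.050, giving a regular 12-gon of that circumradius; the r=10 cylinder at (5.5, 13.5) contributes a regular 12-gon of circumradius 10; Taking the first minus the rest: starting from the cone, the r=10 cylinder at (5.5, 13.5) partially overlaps it — only the 4.15 mm² overlap (of its 300.00 mm²) is removed, clipping the outline — 1 connected region. Overall, the cross-section is a single solid region. The nearest boundary edge runs (3.03, -5.24)→(-0.00, -6.05); distance from the point to it = 0.94 mm. The point is inside the cross-section, 0.94 mm from the nearest boundary — within the 1.2 mm shell band (3 × 0.4).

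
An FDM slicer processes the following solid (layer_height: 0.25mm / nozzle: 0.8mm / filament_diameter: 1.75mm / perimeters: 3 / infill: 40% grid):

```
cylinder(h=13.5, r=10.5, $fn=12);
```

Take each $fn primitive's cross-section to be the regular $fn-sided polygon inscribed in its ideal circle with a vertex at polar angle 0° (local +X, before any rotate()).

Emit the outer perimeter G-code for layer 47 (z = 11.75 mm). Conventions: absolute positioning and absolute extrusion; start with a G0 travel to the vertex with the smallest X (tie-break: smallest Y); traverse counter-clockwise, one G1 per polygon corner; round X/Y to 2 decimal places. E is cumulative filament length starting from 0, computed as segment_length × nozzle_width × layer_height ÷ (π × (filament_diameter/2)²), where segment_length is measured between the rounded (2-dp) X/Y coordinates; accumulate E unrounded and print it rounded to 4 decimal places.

G0 X-10.50 Y0.00 Z11.75
G1 X-9.09 Y-5.25 E0.4520
G1 X-5.25 Y-9.09 E0.9036
G1 X0.00 Y-10.50 E1.3556
G1 X5.25 Y-9.09 E1.8076
G1 X9.09 Y-5.25 E2.2591
G1 X10.50 Y0.00 E2.7111
G1 X9.09 Y5.25 E3.1632
G1 X5.25 Y9.09 E3.6147
G1 X0.00 Y10.50 E4.0667
G1 X-5.25 Y9.09 E4.5187
G1 X-9.09 Y5.25 E4.9703
G1 X-10.50 Y0.00 E5.4223

At z = 11.75 mm: the cylinder: section is a regular 12-gon, circumradius r=10.5. The outline is a single polygon with 12 vertices. Extrusion per mm of travel: 0.8 × 0.25 / (π × 0.875²) = 0.083150. Accumulating E over each segment gives final E = 5.4223.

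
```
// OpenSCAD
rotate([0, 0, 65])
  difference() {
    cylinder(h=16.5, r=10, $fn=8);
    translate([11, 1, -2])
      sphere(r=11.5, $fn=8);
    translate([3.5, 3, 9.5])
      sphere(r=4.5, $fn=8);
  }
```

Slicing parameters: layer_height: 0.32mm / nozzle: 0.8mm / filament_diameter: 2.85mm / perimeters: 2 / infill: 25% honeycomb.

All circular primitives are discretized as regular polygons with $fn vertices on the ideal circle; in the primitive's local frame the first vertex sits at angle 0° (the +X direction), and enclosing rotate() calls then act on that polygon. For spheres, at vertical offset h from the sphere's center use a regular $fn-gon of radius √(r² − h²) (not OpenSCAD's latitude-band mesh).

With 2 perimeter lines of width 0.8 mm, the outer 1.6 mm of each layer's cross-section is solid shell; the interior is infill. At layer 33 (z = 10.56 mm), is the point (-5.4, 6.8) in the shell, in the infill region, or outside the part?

shell

At z = 10.56 mm: the cylinder: section is a regular 8-gon, circumradius r=10; the sphere at (11, 1) is not intersected at this z (|z−center|=12.560 > r=11.5); the r=4.5 sphere at (3.5, 3) slices to a regular 8-gon of circumradius 4.373 (√(r²−h²) with h=1.06 from center); Subtracting the remaining from the first: starting from the r=10 cylinder, the r=4.5 sphere at (3.5, 3) lies wholly inside it (removes its full 54.10 mm² and its 26.78 mm outline becomes a hole wall) — 1 connected region with 1 hole; (whole slice rotated 65° about Z — lengths, areas and connectivity unchanged). Overall, the cross-section is one region with 1 hole. Undo the 65° rotation: the query point maps to (3.881, 7.768) in the un-rotated model frame. The nearest boundary edge runs (6.59, 6.09)→(3.50, 7.37); distance from the point to it = 0.51 mm. The point is inside the cross-section, 0.51 mm from the nearest boundary — within the 1.6 mm shell band (2 × 0.8).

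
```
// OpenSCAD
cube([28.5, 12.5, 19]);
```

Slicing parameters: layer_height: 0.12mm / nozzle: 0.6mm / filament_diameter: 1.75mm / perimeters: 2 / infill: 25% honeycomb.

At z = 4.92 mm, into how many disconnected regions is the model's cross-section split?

1

At z = 4.92 mm: the cube is present — its section is the full 28.5×12.5 rectangle. The result has 1 disconnected region.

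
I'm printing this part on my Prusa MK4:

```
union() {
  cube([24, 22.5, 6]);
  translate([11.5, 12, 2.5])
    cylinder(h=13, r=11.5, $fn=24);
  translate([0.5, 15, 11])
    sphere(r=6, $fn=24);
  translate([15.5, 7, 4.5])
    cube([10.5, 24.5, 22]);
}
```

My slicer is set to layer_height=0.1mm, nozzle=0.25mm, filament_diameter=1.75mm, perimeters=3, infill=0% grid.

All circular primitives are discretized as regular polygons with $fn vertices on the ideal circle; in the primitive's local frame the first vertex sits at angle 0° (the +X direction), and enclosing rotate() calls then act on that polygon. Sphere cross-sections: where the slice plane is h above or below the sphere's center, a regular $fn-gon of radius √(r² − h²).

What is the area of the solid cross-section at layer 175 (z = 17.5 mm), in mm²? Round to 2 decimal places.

At z = 17.5 mm: the cube does not reach this height (z outside [0, 6]); the cylinder at (11.5, 12) is absent (z outside [2.5, 15.5]); the sphere at (0.5, 15) is not intersected at this z (|z−center|=6.500 > r=6); the cube at (15.5, 7) (footprint 10.5×24.5) is included at this height (area 257.25 mm²); Combining (union): only the 10.5×24.5 cube at (15.5, 7) is present, so the union is just that shape — area = 257.25 mm². Overall, the cross-section is a single solid region. Net area = 257.25 mm².

257.25 mm²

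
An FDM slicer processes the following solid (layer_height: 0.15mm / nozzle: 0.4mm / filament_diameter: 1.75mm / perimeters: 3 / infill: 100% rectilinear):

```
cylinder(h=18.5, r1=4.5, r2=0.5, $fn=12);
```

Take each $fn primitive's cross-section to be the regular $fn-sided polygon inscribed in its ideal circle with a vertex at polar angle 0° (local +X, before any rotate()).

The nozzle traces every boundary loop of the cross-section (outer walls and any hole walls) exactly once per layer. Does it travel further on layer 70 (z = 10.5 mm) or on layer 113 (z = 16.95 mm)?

Layer 70 (z = 10.5): the cone: at t=0.568 of its height the radius interpolates to r₁+(r₂−r₁)t = 2.230, giving a regular 12-gon of that circumradius (perimeter = 2·12·2.230·sin(180°/12) = 13.85 mm). So its perimeter = 13.85 mm. Layer 113 (z = 16.95): the cone (r1=4.5→r2=0.5) has section circumradius 0.835 here — a regular 12-gon (perimeter = 2·12·0.835·sin(180°/12) = 5.19 mm). So its perimeter = 5.19 mm. Layer 70 is larger (13.85 vs 5.19 mm).

layer 70 (z = 10.5 mm)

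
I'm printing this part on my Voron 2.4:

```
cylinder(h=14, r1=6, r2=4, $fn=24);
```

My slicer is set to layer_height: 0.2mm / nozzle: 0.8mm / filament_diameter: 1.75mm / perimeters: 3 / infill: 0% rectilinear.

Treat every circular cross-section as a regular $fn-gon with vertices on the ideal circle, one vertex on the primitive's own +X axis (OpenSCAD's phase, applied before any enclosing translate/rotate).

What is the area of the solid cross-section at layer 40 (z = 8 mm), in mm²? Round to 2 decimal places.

73.27 mm²

At z = 8 mm: the cone (r1=6→r2=4) has section circumradius 4.857 here — a regular 24-gon (area = (24/2)·4.857²·sin(360°/24) = 73.27 mm²). Overall, the cross-section is a single solid region. Net area = 73.27 mm².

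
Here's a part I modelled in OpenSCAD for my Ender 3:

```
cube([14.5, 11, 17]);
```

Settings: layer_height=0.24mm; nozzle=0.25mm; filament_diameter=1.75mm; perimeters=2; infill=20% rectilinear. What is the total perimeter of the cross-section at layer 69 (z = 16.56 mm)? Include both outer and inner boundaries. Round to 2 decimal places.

At z = 16.56 mm: the cube is present — its section is the full 14.5×11 rectangle (perimeter 51.00 mm). Overall, the cross-section is a single solid region. Total boundary length (outer) = 51.00 mm.

51.00 mm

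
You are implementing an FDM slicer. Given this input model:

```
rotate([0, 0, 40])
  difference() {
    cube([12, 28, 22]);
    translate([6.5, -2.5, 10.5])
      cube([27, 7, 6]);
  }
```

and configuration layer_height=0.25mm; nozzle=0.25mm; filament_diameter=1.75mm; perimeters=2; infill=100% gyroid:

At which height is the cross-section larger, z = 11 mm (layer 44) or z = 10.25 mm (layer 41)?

layer 41 (z = 10.25 mm)

Layer 44 (z = 11): the cube is present — its section is the full 12×28 rectangle (area 336.00 mm²); the 27×7 cube at (6.5, -2.5) contributes its full rectangle (area 189.00 mm²); After the difference (first − rest): starting from the 12×28 cube (336.00 mm²), the 27×7 cube at (6.5, -2.5) partially overlaps it — only the 24.75 mm² overlap (of its 189.00 mm²) is removed, clipping the outline — area = 311.25 mm²; (rotated 40° about Z; rotation is an isometry so areas/perimeters/island counts are preserved). So its area = 311.25 mm². Layer 41 (z = 10.25): the cube (footprint 12×28) is included at this height (area 336.00 mm²); the cube at (6.5, -2.5) is not intersected at this z (z outside [10.5, 16.5]); After the difference (first − rest): none of the subtracted shapes is present at this height, so the 12×28 cube is unchanged — area = 336.00 mm²; (whole slice rotated 40° about Z — lengths, areas and connectivity unchanged). So its area = 336.00 mm². Layer 41 is larger (336.00 vs 311.25 mm²).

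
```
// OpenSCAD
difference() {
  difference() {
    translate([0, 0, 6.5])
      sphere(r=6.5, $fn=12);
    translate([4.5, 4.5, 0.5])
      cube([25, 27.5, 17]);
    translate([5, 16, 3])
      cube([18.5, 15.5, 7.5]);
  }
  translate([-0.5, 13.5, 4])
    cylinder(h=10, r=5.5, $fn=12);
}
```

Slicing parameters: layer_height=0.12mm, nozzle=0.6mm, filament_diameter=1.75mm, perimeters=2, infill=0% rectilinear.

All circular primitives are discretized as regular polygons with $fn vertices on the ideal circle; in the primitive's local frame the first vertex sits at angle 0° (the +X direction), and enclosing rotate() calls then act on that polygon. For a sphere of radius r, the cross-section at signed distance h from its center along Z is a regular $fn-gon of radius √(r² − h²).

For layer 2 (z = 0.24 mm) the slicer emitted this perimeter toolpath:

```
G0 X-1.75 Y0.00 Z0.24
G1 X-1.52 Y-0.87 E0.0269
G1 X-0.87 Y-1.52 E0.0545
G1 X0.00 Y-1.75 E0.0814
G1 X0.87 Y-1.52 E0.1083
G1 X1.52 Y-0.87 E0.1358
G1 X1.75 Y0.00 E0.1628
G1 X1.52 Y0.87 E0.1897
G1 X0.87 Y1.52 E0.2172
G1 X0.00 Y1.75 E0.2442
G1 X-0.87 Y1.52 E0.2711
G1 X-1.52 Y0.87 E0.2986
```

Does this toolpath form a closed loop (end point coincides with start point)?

Start point (G0): (-1.75, 0.00). End point (last G1): the path does not return to the start — open.

no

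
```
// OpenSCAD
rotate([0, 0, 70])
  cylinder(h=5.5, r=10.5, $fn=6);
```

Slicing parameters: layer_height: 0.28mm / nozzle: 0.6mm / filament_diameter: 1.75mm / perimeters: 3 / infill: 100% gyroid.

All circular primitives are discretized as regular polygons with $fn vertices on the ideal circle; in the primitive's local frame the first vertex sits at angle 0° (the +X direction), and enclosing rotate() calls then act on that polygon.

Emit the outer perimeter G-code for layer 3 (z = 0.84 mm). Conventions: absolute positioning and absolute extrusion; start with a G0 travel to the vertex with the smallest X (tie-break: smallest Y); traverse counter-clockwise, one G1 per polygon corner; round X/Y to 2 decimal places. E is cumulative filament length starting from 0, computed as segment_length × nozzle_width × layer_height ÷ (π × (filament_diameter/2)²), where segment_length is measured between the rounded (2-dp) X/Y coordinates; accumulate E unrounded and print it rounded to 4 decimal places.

At z = 0.84 mm: the r=10.5 cylinder gives a regular 6-gon of circumradius 10.5 (constant along its height); (whole slice rotated 70° about Z — lengths, areas and connectivity unchanged). The outline is a single polygon with 6 vertices. Extrusion per mm of travel: 0.6 × 0.28 / (π × 0.875²) = 0.069846. Accumulating E over each segment gives final E = 4.4002.

G0 X-10.34 Y-1.82 Z0.84
G1 X-3.59 Y-9.87 E0.7338
G1 X6.75 Y-8.04 E1.4672
G1 X10.34 Y1.82 E2.2001
G1 X3.59 Y9.87 E2.9339
G1 X-6.75 Y8.04 E3.6673
G1 X-10.34 Y-1.82 E4.4002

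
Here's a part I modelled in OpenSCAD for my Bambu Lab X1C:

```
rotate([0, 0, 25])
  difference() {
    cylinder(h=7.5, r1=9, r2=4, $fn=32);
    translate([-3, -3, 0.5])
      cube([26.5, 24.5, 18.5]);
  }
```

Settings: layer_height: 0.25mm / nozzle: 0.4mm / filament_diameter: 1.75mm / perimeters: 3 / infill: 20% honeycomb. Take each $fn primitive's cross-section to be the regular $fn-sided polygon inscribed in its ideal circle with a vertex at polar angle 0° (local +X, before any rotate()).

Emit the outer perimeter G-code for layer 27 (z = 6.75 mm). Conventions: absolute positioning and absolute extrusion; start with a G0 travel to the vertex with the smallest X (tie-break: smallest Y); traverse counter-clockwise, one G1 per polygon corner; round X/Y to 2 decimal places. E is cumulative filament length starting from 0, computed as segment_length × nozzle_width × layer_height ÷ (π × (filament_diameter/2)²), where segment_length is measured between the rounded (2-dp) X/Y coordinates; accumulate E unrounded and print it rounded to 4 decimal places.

G0 X-4.50 Y-0.20 Z6.75
G1 X-4.37 Y-1.07 E0.0366
G1 X-4.08 Y-1.90 E0.0731
G1 X-3.63 Y-2.66 E0.1098
G1 X-3.04 Y-3.32 E0.1467
G1 X-2.33 Y-3.85 E0.1835
G1 X-1.54 Y-4.23 E0.2199
G1 X-0.68 Y-4.45 E0.2568
G1 X0.20 Y-4.50 E0.2935
G1 X1.07 Y-4.37 E0.3301
G1 X1.90 Y-4.08 E0.3666
G1 X2.66 Y-3.63 E0.4033
G1 X3.32 Y-3.04 E0.4401
G1 X3.85 Y-2.33 E0.4770
G1 X4.23 Y-1.54 E0.5134
G1 X4.29 Y-1.31 E0.5233
G1 X-1.45 Y-3.99 E0.7867
G1 X-4.13 Y1.75 E1.0500
G1 X-4.23 Y1.54 E1.0597
G1 X-4.45 Y0.68 E1.0966
G1 X-4.50 Y-0.20 E1.1333

At z = 6.75 mm: the cone: at t=0.900 of its height the radius interpolates to r₁+(r₂−r₁)t = 4.500, giving a regular 32-gon of that circumradius; the cube at (-3, -3) is present — its section is the full 26.5×24.5 rectangle; After the difference (first − rest): starting from the cone, the 26.5×24.5 cube at (-3, -3) partially overlaps it — only the 49.54 mm² overlap (of its 649.25 mm²) is removed, clipping the outline — 1 connected region; (rotated 25° about Z; rotation is an isometry so areas/perimeters/island counts are preserved). The outline is a single polygon with 20 vertices. Extrusion per mm of travel: 0.4 × 0.25 / (π × 0.875²) = 0.041575. Accumulating E over each segment gives final E = 1.1333.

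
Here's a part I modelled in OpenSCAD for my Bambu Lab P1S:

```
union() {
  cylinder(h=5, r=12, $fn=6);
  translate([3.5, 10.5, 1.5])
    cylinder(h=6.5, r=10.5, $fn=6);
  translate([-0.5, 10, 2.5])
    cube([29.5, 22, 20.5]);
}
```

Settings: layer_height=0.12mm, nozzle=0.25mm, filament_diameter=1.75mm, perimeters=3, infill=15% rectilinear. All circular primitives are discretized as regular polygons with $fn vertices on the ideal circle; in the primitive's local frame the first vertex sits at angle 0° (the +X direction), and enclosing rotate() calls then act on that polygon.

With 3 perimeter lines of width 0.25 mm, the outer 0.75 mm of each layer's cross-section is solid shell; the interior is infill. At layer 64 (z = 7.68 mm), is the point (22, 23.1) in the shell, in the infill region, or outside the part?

infill

At z = 7.68 mm: the cylinder is not intersected at this z (z outside [0, 5]); the cylinder at (3.5, 10.5): section is a regular 6-gon, circumradius r=10.5; the 29.5×22 cube at (-0.5, 10) contributes its full rectangle; Taking the union: the regions partially overlap (shared area 115.16 mm²), so overlapping operands fuse into one piece — 1 connected region. Overall, the cross-section is a single solid region. The nearest boundary edge runs (29.00, 32.00)→(29.00, 10.00); distance from the point to it = 7.00 mm. The point is inside the cross-section and 7.00 mm from the nearest boundary — more than the 0.75 mm shell width (3 × 0.25), so it's in the infill interior.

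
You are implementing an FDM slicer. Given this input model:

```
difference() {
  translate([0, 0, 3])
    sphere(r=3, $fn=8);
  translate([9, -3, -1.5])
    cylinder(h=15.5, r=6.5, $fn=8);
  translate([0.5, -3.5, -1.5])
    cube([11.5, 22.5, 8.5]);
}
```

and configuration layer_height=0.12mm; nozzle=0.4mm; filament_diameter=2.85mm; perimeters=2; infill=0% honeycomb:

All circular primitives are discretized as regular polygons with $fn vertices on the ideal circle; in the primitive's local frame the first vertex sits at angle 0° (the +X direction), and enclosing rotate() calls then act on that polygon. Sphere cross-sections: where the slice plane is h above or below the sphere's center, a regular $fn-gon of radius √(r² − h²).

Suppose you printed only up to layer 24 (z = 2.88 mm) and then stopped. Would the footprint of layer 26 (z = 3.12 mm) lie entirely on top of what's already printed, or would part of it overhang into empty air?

entirely on top

Compare the two slices. At z = 2.88: the r=3 sphere contributes a regular 8-gon of circumradius √(3²−0.12²) = 2.998 (area = (8/2)·2.998²·sin(360°/8) = 25.42 mm²); the r=6.5 cylinder at (9, -3) contributes a regular 8-gon of circumradius 6.5 (area = (8/2)·6.500²·sin(360°/8) = 119.50 mm²); the cube at (0.5, -3.5) (footprint 11.5×22.5) is included at this height (area 258.75 mm²); Taking the first minus the rest: starting from the r=3 sphere (25.42 mm²), the r=6.5 cylinder at (9, -3) misses the remaining region (no effect); the 11.5×22.5 cube at (0.5, -3.5) partially overlaps it — only the 9.81 mm² overlap (of its 258.75 mm²) is removed, clipping the outline — area = 15.60 mm². At z = 3.12: the r=3 sphere slices to a regular 8-gon of circumradius 2.998 (√(r²−h²) with h=0.12 from center) (area = (8/2)·2.998²·sin(360°/8) = 25.42 mm²); the r=6.5 cylinder at (9, -3) gives a regular 8-gon of circumradius 6.5 (constant along its height) (area = (8/2)·6.500²·sin(360°/8) = 119.50 mm²); the cube at (0.5, -3.5) (footprint 11.5×22.5) is included at this height (area 258.75 mm²); After the difference (first − rest): starting from the r=3 sphere (25.42 mm²), the r=6.5 cylinder at (9, -3) misses the remaining region (no effect); the 11.5×22.5 cube at (0.5, -3.5) partially overlaps it — only the 9.81 mm² overlap (of its 258.75 mm²) is removed, clipping the outline — area = 15.60 mm². Checking containment: the cross-section at z = 3.12 is a subset of the cross-section at z = 2.88.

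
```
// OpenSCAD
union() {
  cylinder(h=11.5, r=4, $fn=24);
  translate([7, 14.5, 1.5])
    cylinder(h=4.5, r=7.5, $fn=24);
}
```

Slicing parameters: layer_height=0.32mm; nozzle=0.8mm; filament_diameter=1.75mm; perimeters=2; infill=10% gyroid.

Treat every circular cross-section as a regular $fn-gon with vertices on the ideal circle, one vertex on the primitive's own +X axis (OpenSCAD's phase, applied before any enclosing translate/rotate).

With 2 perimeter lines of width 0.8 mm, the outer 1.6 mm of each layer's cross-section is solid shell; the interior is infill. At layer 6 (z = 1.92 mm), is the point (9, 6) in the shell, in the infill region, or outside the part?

outside

At z = 1.92 mm: the cylinder: section is a regular 24-gon, circumradius r=4; the r=7.5 cylinder at (7, 14.5) contributes a regular 24-gon of circumradius 7.5; Taking the union: the 2 present regions are separate (no shared area or edge), so areas and boundary lengths simply add and each stays a separate island — 2 connected regions. Overall, the cross-section has 2 separate islands. The nearest boundary edge runs (8.94, 7.26)→(7.00, 7.00); distance from the point to it = 1.25 mm. The point is not inside any of the regions above, so it lies outside the cross-section (1.25 mm from the nearest boundary).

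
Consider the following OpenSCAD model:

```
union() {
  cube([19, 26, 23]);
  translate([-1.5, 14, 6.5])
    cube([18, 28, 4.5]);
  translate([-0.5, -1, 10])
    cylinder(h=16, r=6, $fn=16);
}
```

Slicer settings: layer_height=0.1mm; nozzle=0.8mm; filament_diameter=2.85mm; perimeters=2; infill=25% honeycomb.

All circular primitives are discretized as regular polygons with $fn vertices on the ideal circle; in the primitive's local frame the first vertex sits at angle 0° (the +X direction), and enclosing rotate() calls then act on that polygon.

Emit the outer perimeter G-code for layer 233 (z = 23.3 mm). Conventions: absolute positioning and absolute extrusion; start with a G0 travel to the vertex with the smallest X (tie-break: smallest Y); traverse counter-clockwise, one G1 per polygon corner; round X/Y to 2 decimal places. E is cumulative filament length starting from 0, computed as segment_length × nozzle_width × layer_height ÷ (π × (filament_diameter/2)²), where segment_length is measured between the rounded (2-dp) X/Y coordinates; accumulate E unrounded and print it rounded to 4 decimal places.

At z = 23.3 mm: the cube is not intersected at this z (z outside [0, 23]); the cube at (-1.5, 14) is absent (z outside [6.5, 11]); the r=6 cylinder at (-0.5, -1) gives a regular 16-gon of circumradius 6 (constant along its height); Merging all regions: only the r=6 cylinder at (-0.5, -1) is present, so the union is just that shape — 1 connected region. The outline is a single polygon with 16 vertices. Extrusion per mm of travel: 0.8 × 0.1 / (π × 1.425²) = 0.012540. Accumulating E over each segment gives final E = 0.4696.

G0 X-6.50 Y-1.00 Z23.30
G1 X-6.04 Y-3.30 E0.0294
G1 X-4.74 Y-5.24 E0.0587
G1 X-2.80 Y-6.54 E0.0880
G1 X-0.50 Y-7.00 E0.1174
G1 X1.80 Y-6.54 E0.1468
G1 X3.74 Y-5.24 E0.1761
G1 X5.04 Y-3.30 E0.2054
G1 X5.50 Y-1.00 E0.2348
G1 X5.04 Y1.30 E0.2642
G1 X3.74 Y3.24 E0.2935
G1 X1.80 Y4.54 E0.3228
G1 X-0.50 Y5.00 E0.3522
G1 X-2.80 Y4.54 E0.3816
G1 X-4.74 Y3.24 E0.4109
G1 X-6.04 Y1.30 E0.4402
G1 X-6.50 Y-1.00 E0.4696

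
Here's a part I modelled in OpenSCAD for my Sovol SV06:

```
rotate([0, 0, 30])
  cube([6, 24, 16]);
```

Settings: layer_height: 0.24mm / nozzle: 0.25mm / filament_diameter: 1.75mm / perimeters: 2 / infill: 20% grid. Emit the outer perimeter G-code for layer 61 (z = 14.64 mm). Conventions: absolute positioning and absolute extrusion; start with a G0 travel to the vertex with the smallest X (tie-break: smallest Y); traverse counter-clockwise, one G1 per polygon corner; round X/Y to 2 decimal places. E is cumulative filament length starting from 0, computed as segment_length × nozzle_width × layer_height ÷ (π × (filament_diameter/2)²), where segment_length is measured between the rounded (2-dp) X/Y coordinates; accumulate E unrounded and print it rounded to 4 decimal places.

At z = 14.64 mm: the cube is present — its section is the full 6×24 rectangle; (rotated 30° about Z; rotation is an isometry so areas/perimeters/island counts are preserved). The outline is a single polygon with 4 vertices. Extrusion per mm of travel: 0.25 × 0.24 / (π × 0.875²) = 0.024945. Accumulating E over each segment gives final E = 1.4967.

G0 X-12.00 Y20.78 Z14.64
G1 X0.00 Y0.00 E0.5986
G1 X5.20 Y3.00 E0.7483
G1 X-6.80 Y23.78 E1.3469
G1 X-12.00 Y20.78 E1.4967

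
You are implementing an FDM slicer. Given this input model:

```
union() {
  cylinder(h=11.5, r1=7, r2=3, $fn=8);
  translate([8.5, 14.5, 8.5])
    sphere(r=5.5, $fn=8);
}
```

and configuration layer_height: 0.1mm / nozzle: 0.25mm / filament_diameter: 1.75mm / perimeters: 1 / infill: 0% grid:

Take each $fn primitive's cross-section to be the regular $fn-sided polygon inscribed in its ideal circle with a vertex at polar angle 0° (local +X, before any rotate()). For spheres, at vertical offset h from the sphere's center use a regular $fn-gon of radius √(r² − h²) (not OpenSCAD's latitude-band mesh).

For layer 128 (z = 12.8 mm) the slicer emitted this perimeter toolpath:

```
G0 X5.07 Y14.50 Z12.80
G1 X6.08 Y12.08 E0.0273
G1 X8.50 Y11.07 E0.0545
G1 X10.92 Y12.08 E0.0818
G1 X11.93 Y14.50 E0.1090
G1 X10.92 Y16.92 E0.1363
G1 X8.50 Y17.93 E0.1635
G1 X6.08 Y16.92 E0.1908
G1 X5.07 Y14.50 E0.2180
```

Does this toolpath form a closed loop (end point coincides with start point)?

Start point (G0): (5.07, 14.50). End point (last G1): the path returns to the start — closed.

yes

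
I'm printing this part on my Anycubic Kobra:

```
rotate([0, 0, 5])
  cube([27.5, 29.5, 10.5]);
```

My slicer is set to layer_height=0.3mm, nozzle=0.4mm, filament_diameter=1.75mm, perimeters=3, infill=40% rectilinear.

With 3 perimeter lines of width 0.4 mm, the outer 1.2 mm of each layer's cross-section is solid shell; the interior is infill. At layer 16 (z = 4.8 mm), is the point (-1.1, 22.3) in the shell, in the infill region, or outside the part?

At z = 4.8 mm: the cube (footprint 27.5×29.5) is included at this height; (whole slice rotated 5° about Z — lengths, areas and connectivity unchanged). Overall, the cross-section is a single solid region. Undo the 5° rotation: the query point maps to (0.848, 22.311) in the un-rotated model frame. The nearest boundary edge runs (0.00, 29.50)→(0.00, 0.00); distance from the point to it = 0.85 mm. The point is inside the cross-section, 0.85 mm from the nearest boundary — within the 1.2 mm shell band (3 × 0.4).

shell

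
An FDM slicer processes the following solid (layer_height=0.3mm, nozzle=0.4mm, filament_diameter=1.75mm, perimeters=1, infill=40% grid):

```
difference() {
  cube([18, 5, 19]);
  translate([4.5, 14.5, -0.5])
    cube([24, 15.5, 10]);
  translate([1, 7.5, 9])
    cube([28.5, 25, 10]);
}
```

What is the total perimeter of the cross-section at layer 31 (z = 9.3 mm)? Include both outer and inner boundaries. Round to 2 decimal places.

At z = 9.3 mm: the 18×5 cube contributes its full rectangle (perimeter 46.00 mm); the cube at (4.5, 14.5) is present — its section is the full 24×15.5 rectangle (perimeter 79.00 mm); the 28.5×25 cube at (1, 7.5) contributes its full rectangle (perimeter 107.00 mm); After the difference (first − rest): starting from the 18×5 cube, the 24×15.5 cube at (4.5, 14.5) misses the remaining region (no effect); the 28.5×25 cube at (1, 7.5) misses the remaining region (no effect) — boundary = 46.00 mm. Overall, the cross-section is a single solid region. Total boundary length (outer) = 46.00 mm.

46.00 mm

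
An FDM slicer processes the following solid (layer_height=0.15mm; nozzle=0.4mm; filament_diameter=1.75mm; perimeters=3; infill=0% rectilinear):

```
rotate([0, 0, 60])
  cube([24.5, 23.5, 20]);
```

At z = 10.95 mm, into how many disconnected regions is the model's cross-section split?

At z = 10.95 mm: the cube (footprint 24.5×23.5) is included at this height; (rotated 60° about Z; rotation is an isometry so areas/perimeters/island counts are preserved). The result has 1 disconnected region.

1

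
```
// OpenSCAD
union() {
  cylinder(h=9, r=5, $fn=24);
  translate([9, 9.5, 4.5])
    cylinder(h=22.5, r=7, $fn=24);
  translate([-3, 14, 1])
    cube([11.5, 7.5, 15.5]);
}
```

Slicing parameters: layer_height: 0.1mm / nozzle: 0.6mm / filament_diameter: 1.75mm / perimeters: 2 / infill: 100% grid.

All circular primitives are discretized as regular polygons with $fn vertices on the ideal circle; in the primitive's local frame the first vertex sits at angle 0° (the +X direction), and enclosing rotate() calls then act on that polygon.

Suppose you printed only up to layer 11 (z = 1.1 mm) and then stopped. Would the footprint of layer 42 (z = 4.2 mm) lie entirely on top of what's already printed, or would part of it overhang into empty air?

entirely on top

Compare the two slices. At z = 1.1: the r=5 cylinder contributes a regular 24-gon of circumradius 5 (area = (24/2)·5.000²·sin(360°/24) = 77.65 mm²); the cylinder at (9, 9.5) is absent (z outside [4.5, 27]); the cube at (-3, 14) (footprint 11.5×7.5) is included at this height (area 86.25 mm²); Taking the union: the 2 present regions are separate (no shared area or edge), so areas and boundary lengths simply add and each stays a separate island — area = 163.90 mm². At z = 4.2: the r=5 cylinder contributes a regular 24-gon of circumradius 5 (area = (24/2)·5.000²·sin(360°/24) = 77.65 mm²); the cylinder at (9, 9.5) is not intersected at this z (z outside [4.5, 27]); the cube at (-3, 14) is present — its section is the full 11.5×7.5 rectangle (area 86.25 mm²); Combining (union): the 2 present regions are separate (no shared area or edge), so areas and boundary lengths simply add and each stays a separate island — area = 163.90 mm². Checking containment: the cross-section at z = 4.2 is a subset of the cross-section at z = 1.1.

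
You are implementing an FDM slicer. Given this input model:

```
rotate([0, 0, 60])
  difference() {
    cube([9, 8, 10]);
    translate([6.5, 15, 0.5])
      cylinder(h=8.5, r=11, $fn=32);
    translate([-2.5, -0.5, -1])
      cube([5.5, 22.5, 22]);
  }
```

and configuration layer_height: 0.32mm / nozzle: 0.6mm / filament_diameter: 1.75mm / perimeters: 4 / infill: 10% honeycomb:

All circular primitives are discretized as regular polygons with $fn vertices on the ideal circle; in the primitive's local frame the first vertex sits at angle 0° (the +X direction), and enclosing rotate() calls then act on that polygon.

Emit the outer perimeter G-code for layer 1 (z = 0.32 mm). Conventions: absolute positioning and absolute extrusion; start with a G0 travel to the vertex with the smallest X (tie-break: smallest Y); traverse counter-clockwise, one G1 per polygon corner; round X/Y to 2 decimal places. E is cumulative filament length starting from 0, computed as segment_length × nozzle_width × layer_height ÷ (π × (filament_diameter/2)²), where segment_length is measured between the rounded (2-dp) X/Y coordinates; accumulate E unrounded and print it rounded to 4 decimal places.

At z = 0.32 mm: the cube is present — its section is the full 9×8 rectangle; the cylinder at (6.5, 15) is not intersected at this z (z outside [0.5, 9]); the cube at (-2.5, -0.5) (footprint 5.5×22.5) is included at this height; Taking the first minus the rest: starting from the 9×8 cube, the 5.5×22.5 cube at (-2.5, -0.5) partially overlaps it — only the 24.00 mm² overlap (of its 123.75 mm²) is removed, clipping the outline — 1 connected region; (rotated 60° about Z; rotation is an isometry so areas/perimeters/island counts are preserved). The outline is a single polygon with 4 vertices. Extrusion per mm of travel: 0.6 × 0.32 / (π × 0.875²) = 0.079824. Accumulating E over each segment gives final E = 2.2345.

G0 X-5.43 Y6.60 Z0.32
G1 X1.50 Y2.60 E0.6387
G1 X4.50 Y7.79 E1.1172
G1 X-2.43 Y11.79 E1.7560
G1 X-5.43 Y6.60 E2.2345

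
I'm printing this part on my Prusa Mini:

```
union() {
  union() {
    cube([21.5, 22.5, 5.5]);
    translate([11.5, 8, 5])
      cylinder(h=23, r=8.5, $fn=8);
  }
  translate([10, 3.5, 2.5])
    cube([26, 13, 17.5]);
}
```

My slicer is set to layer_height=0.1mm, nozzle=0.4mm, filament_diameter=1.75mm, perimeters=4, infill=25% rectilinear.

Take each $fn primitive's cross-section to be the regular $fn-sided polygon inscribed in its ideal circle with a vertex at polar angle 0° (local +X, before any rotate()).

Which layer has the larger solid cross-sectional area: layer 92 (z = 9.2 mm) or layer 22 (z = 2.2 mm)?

Layer 92 (z = 9.2): the cube is not intersected at this z (z outside [0, 5.5]); the cylinder at (11.5, 8): section is a regular 8-gon, circumradius r=8.5 (area = (8/2)·8.500²·sin(360°/8) = 204.35 mm²); Combining (union): only the r=8.5 cylinder at (11.5, 8) is present, so the union is just that shape — area = 204.35 mm²; the 26×13 cube at (10, 3.5) contributes its full rectangle (area 338.00 mm²); Merging all regions: the regions partially overlap — summed areas 542.35 mm² minus the doubly-counted overlap 104.18 mm² gives 438.18 mm² — area = 438.18 mm². So its area = 438.18 mm². Layer 22 (z = 2.2): the cube (footprint 21.5×22.5) is included at this height (area 483.75 mm²); the cylinder at (11.5, 8) is not intersected at this z (z outside [5, 28]); Combining (union): only the 21.5×22.5 cube is present, so the union is just that shape — area = 483.75 mm²; the cube at (10, 3.5) is absent (z outside [2.5, 20]); Merging all regions: only the result so far is present, so the union is just that shape — area = 483.75 mm². So its area = 483.75 mm². Layer 22 is larger (483.75 vs 438.18 mm²).

layer 22 (z = 2.2 mm)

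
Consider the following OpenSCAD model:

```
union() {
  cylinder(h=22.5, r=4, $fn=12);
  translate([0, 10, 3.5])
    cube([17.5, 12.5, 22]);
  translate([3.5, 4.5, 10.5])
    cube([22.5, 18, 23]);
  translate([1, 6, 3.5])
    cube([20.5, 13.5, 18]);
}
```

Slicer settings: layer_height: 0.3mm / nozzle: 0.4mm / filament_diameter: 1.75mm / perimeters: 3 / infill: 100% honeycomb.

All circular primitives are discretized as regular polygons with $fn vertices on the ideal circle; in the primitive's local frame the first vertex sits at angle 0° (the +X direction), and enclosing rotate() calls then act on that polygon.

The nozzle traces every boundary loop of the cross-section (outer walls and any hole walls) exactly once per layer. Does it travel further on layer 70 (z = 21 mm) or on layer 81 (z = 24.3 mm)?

Layer 70 (z = 21): the r=4 cylinder gives a regular 12-gon of circumradius 4 (constant along its height) (perimeter = 2·12·4.000·sin(180°/12) = 24.85 mm); the cube at (0, 10) (footprint 17.5×12.5) is included at this height (perimeter 60.00 mm); the 22.5×18 cube at (3.5, 4.5) contributes its full rectangle (perimeter 81.00 mm); the 20.5×13.5 cube at (1, 6) contributes its full rectangle (perimeter 68.00 mm); Combining (union): the regions partially overlap (shared area 441.75 mm²), so the edge portions inside another operand are dropped and the merged outline is re-measured after clipping — boundary = 112.85 mm. So its perimeter = 112.85 mm. Layer 81 (z = 24.3): the cylinder is absent (z outside [0, 22.5]); the 17.5×12.5 cube at (0, 10) contributes its full rectangle (perimeter 60.00 mm); the cube at (3.5, 4.5) (footprint 22.5×18) is included at this height (perimeter 81.00 mm); the cube at (1, 6) does not reach this height (z outside [3.5, 21.5]); Combining (union): the regions partially overlap (shared area 175.00 mm²), so the edge portions inside another operand are dropped and the merged outline is re-measured after clipping — boundary = 88.00 mm. So its perimeter = 88.00 mm. Layer 70 is larger (112.85 vs 88.00 mm).

layer 70 (z = 21 mm)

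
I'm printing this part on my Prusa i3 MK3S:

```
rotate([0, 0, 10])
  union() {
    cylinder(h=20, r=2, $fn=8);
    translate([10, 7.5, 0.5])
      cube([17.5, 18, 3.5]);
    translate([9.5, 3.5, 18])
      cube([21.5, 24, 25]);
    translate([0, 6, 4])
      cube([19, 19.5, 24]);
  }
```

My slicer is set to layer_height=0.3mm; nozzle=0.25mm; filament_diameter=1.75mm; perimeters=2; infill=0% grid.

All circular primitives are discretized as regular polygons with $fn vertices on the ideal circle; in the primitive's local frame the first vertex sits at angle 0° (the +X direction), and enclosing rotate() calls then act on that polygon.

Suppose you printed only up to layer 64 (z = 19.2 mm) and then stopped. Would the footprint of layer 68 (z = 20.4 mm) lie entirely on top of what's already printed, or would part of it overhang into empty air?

entirely on top

Compare the two slices. At z = 19.2: the r=2 cylinder gives a regular 8-gon of circumradius 2 (constant along its height) (area = (8/2)·2.000²·sin(360°/8) = 11.31 mm²); the cube at (10, 7.5) is not intersected at this z (z outside [0.5, 4]); the cube at (9.5, 3.5) (footprint 21.5×24) is included at this height (area 516.00 mm²); the cube at (0, 6) (footprint 19×19.5) is included at this height (area 370.50 mm²); Merging all regions: the regions partially overlap — summed areas 897.81 mm² minus the doubly-counted overlap 185.25 mm² gives 712.56 mm² — area = 712.56 mm²; (rotated 10° about Z; rotation is an isometry so areas/perimeters/island counts are preserved). At z = 20.4: the cylinder is not intersected at this z (z outside [0, 20]); the cube at (10, 7.5) is absent (z outside [0.5, 4]); the cube at (9.5, 3.5) is present — its section is the full 21.5×24 rectangle (area 516.00 mm²); the cube at (0, 6) is present — its section is the full 19×19.5 rectangle (area 370.50 mm²); Merging all regions: the regions partially overlap — summed areas 886.50 mm² minus the doubly-counted overlap 185.25 mm² gives 701.25 mm² — area = 701.25 mm²; (whole slice rotated 10° about Z — lengths, areas and connectivity unchanged). Checking containment: the cross-section at z = 20.4 is a subset of the cross-section at z = 19.2.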